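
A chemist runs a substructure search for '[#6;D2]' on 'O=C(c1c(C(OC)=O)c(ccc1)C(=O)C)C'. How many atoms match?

3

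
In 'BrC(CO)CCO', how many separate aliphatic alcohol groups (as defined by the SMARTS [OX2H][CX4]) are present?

2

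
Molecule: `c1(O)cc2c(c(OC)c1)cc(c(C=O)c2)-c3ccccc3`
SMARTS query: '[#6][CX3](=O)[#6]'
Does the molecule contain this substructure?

The pattern [#6][CX3](=O)[#6] describes a carbonyl carbon (no H) flanked by two carbons — a ketone.
The closest candidate here is an aldehyde (-CHO), but the carbonyl carbon has H1, so it is not flanked by two carbons. No other fragment satisfies the full query, so there is no match.

No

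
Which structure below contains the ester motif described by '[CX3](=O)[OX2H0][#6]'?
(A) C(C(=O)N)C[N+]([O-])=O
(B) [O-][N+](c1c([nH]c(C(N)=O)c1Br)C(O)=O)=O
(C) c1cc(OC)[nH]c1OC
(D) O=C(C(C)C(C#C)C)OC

[CX3](=O)[OX2H0][#6] describes a carbonyl carbon bonded to an oxygen that is itself bonded to carbon (no H on that O) (an ester).
(A) has a primary amide (-C(=O)NH2) but the carbonyl is bonded to N, not to an O-C linkage.
(B) has a carboxylic acid group (-C(=O)OH) but the singly-bonded O carries H (OX2H1, not H0).
(C) has a methoxy ether (-OCH3) but the ether oxygen is not adjacent to a C=O carbon.
(D) contains a methyl-ester group (-C(=O)OCH3), which satisfies every atom and bond constraint.
So the answer is (D).

D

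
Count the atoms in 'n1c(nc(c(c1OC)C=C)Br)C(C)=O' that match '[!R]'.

The query [!R] means: !R matches any atom not in a ring.
Check the 14 heavy atoms by environment: 2× n (aromatic, in 6-ring) → no; 4× c (aromatic, in 6-ring) → no; 2× O (acyclic) → match; 5× C (acyclic) → match; 1× Br (acyclic) → match.
Summing the matching environments: 2 + 5 + 1 = 8 matching atoms.

8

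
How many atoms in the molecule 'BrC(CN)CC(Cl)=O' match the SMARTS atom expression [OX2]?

0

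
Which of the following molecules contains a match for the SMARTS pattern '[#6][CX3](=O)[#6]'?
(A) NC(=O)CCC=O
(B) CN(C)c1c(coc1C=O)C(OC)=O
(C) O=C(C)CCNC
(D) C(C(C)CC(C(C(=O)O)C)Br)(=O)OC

C

[#6][CX3](=O)[#6] describes a carbonyl carbon (no H) flanked by two carbons (a ketone).
(A) has an aldehyde (-CHO) but the carbonyl carbon has H1, so it is not flanked by two carbons.
(B) has an aldehyde (-CHO) but the carbonyl carbon has H1, so it is not flanked by two carbons.
(C) contains an acetyl/ketone group (-C(=O)CH3), which satisfies every atom and bond constraint.
(D) has a methyl-ester group (-C(=O)OCH3) but one neighbour of the carbonyl carbon is O, not C.
So the answer is (C).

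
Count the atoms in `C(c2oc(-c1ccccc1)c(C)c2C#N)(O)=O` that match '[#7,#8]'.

The query [#7,#8] means: nitrogen or oxygen (comma = OR).
Check the 17 heavy atoms by environment: 1× o (aromatic) → match; 10× c (aromatic) → no; 3× C → no; 1× N → match; 2× O → match.
Summing the matching environments: 1 + 1 + 2 = 4 matching atoms.

4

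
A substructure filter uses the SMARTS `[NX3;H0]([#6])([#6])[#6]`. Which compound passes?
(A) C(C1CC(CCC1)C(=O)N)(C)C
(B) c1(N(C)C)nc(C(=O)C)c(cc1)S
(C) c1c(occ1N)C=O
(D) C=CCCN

[NX3;H0]([#6])([#6])[#6] describes a trivalent nitrogen with no H, bonded to three carbons (a tertiary amine).
(A) has a primary amide (-C(=O)NH2) but the amide nitrogen has H2 and only one carbon neighbour.
(B) contains a dimethylamino group (-N(CH3)2), which satisfies every atom and bond constraint.
(C) has a primary amino group (-NH2) but the nitrogen has H2, not H0 with three carbons.
(D) has a primary amino group (-NH2) but the nitrogen has H2, not H0 with three carbons.
So the answer is (B).

B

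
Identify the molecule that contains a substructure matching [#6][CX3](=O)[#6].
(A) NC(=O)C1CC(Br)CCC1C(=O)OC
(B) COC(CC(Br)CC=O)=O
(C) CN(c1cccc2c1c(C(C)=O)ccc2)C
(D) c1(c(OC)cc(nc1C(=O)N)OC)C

[#6][CX3](=O)[#6] describes a carbonyl carbon (no H) flanked by two carbons (a ketone).
(A) has a primary amide (-C(=O)NH2) but one neighbour of the carbonyl carbon is N, not C.
(B) has a methyl-ester group (-C(=O)OCH3) but one neighbour of the carbonyl carbon is O, not C.
(C) contains an acetyl/ketone group (-C(=O)CH3), which satisfies every atom and bond constraint.
(D) has a primary amide (-C(=O)NH2) but one neighbour of the carbonyl carbon is N, not C.
So the answer is (C).

C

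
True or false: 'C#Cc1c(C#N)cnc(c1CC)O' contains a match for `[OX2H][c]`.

True

The pattern [OX2H][c] describes a hydroxyl oxygen attached to an aromatic carbon — a phenol.
The molecule carries a hydroxyl group (-OH), whose atoms satisfy every constraint of the query, so the pattern matches.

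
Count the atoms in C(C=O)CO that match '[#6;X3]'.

1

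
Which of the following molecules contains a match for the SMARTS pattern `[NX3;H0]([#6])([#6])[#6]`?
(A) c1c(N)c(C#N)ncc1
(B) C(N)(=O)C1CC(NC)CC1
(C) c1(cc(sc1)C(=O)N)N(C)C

C

[NX3;H0]([#6])([#6])[#6] describes a trivalent nitrogen with no H, bonded to three carbons (a tertiary amine).
(A) has a primary amino group (-NH2) but the nitrogen has H2, not H0 with three carbons.
(B) has a primary amide (-C(=O)NH2) but the amide nitrogen has H2 and only one carbon neighbour.
(C) contains a dimethylamino group (-N(CH3)2), which satisfies every atom and bond constraint.
So the answer is (C).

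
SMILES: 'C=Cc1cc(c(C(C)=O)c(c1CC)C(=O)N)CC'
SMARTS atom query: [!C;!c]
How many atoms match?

3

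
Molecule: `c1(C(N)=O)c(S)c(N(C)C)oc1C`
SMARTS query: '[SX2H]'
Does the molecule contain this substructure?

Yes

The pattern [SX2H] describes an aliphatic sulfur with two connections, one being H — a thiol.
The molecule carries a thiol (-SH), whose atoms satisfy every constraint of the query, so the pattern matches.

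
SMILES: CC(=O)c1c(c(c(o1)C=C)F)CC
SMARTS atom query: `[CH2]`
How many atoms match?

2

Check the 13 heavy atoms by environment: 1× o (aromatic, H0) → no; 4× c (aromatic, H0) → no; 2× C (H2) → match; 2× C (H3) → no; 1× C (H1) → no; 1× F (H0) → no; 1× C (H0) → no; 1× O (H0) → no.
That gives 2 matching atoms.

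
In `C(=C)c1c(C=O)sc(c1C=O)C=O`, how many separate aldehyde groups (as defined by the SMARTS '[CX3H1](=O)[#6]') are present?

3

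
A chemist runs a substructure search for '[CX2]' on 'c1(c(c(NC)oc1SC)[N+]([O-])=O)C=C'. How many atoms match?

The query [CX2] means: C with X2: aliphatic carbon with exactly 2 total connections.
Check the 14 heavy atoms by environment: 1× o (aromatic, X2) → no; 4× c (aromatic, X3) → no; 2× C (X3) → no; 1× S (X2) → no; 2× C (X4) → no; 1× N (charge +1, X3) → no; 1× O (charge -1, X1) → no; 1× O (X1) → no; 1× N (X3) → no.
No environment satisfies the query, so 0 matching atoms.

0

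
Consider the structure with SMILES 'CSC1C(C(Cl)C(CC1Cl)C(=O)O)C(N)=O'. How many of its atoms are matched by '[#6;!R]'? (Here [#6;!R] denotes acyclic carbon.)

The query [#6;!R] means: carbon not in any ring.
Check the 16 heavy atoms by environment: 6× C (in 6-ring) → no; 3× C (acyclic) → match; 3× O (acyclic) → no; 1× N (acyclic) → no; 2× Cl (acyclic) → no; 1× S (acyclic) → no.
That gives 3 matching atoms.

3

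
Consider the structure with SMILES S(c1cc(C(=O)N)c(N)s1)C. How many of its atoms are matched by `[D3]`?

4

Check the 11 heavy atoms by environment: 1× s (aromatic, D2) → no; 3× c (aromatic, D3) → match; 1× c (aromatic, D2) → no; 1× S (D2) → no; 1× C (D1) → no; 2× N (D1) → no; 1× C (D3) → match; 1× O (D1) → no.
Summing the matching environments: 3 + 1 = 4 matching atoms.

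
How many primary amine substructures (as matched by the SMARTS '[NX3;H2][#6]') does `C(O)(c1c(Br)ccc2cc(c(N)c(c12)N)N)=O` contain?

[NX3;H2][#6] is the SMARTS for a primary amine: a trivalent nitrogen with two H attached to carbon.
The molecule carries 3 separate instances of a primary amino group (-NH2) meeting every constraint; each maps to a distinct set of atoms, giving 3 matches.

3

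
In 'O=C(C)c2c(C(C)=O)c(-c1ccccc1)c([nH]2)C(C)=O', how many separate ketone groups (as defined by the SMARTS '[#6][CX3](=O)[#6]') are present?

3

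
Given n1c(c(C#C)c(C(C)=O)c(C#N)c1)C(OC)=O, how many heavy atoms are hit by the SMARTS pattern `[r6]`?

6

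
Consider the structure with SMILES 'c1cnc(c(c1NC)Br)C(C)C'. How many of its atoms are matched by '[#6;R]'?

5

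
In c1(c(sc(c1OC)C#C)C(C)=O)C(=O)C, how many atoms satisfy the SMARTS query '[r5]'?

5

The query [r5] means: r5 matches atoms in a five-membered ring.
Check the 15 heavy atoms by environment: 1× s (aromatic, in 5-ring) → match; 4× c (aromatic, in 5-ring) → match; 7× C (acyclic) → no; 3× O (acyclic) → no.
Summing the matching environments: 1 + 4 = 5 matching atoms.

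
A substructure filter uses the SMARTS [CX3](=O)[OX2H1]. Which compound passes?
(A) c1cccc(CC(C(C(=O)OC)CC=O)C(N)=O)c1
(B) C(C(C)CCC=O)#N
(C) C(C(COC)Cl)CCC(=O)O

C

[CX3](=O)[OX2H1] describes an sp2 carbon double-bonded to O and single-bonded to an -OH oxygen (a carboxylic acid).
(A) has a methyl-ester group (-C(=O)OCH3) but the singly-bonded O has no H (OX2H0, not OX2H1).
(B) has an aldehyde (-CHO) but there is no singly-bonded oxygen on the carbonyl carbon.
(C) contains a carboxylic acid group (-C(=O)OH), which satisfies every atom and bond constraint.
So the answer is (C).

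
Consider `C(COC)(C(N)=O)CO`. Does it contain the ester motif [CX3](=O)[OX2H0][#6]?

No

The pattern [CX3](=O)[OX2H0][#6] describes a carbonyl carbon bonded to an oxygen that is itself bonded to carbon (no H on that O) — an ester.
The closest candidate here is a primary amide (-C(=O)NH2), but the carbonyl is bonded to N, not to an O-C linkage. No other fragment satisfies the full query, so there is no match.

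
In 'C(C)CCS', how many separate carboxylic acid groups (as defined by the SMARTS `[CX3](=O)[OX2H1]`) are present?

0

[CX3](=O)[OX2H1] is the SMARTS for a carboxylic acid: an sp2 carbon double-bonded to O and single-bonded to an -OH oxygen.
No fragment in the molecule satisfies every constraint, giving 0 matches.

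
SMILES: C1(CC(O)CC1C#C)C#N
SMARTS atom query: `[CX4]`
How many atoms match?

5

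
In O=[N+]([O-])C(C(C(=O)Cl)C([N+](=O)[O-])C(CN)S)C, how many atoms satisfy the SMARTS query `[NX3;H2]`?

The query [NX3;H2] means: aliphatic N with 3 total connections, two of them H — an -NH2 nitrogen (amine or amide).
Check the 17 heavy atoms by environment: 1× C (H2, X4) → no; 4× C (H1, X4) → no; 1× C (H3, X4) → no; 1× C (H0, X3) → no; 3× O (H0, X1) → no; 1× Cl (H0, X1) → no; 1× S (H1, X2) → no; 1× N (H2, X3) → match; 2× N (charge +1, H0, X3) → no; 2× O (charge -1, H0, X1) → no.
That gives 1 matching atom.

1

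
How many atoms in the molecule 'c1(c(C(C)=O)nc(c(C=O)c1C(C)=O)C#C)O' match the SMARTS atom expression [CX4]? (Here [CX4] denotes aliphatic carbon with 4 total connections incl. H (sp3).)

2

The query [CX4] means: C with X4: aliphatic carbon with exactly 4 total connections (bonds + H).
Check the 17 heavy atoms by environment: 1× n (aromatic, X2) → no; 5× c (aromatic, X3) → no; 3× C (X3) → no; 3× O (X1) → no; 2× C (X2) → no; 2× C (X4) → match; 1× O (X2) → no.
That gives 2 matching atoms.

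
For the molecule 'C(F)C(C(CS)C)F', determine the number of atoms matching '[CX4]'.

5

Check the 8 heavy atoms by environment: 5× C (X4) → match; 1× S (X2) → no; 2× F (X1) → no.
That gives 5 matching atoms.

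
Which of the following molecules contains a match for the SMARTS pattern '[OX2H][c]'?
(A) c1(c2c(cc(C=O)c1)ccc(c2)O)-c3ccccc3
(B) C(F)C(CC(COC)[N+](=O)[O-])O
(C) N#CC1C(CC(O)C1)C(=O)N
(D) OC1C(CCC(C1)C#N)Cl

A

[OX2H][c] describes a hydroxyl oxygen attached to an aromatic carbon (a phenol).
(A) contains a hydroxyl group (-OH), which satisfies every atom and bond constraint.
(B) has a hydroxyl group (-OH) but the -OH is on an aliphatic carbon, not an aromatic c.
(C) has a hydroxyl group (-OH) but the -OH is on an aliphatic carbon, not an aromatic c.
(D) has a hydroxyl group (-OH) but the -OH is on an aliphatic carbon, not an aromatic c.
So the answer is (A).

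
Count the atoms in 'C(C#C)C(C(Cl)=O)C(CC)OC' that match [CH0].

2

The query [CH0] means: aliphatic carbon with no attached hydrogen.
Check the 12 heavy atoms by environment: 2× C (H2) → no; 3× C (H1) → no; 2× O (H0) → no; 2× C (H3) → no; 2× C (H0) → match; 1× Cl (H0) → no.
That gives 2 matching atoms.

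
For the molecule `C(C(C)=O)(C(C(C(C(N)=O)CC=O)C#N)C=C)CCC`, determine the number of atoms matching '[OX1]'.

Check the 20 heavy atoms by environment: 9× C (X4) → no; 5× C (X3) → no; 3× O (X1) → match; 1× C (X2) → no; 1× N (X1) → no; 1× N (X3) → no.
That gives 3 matching atoms.

3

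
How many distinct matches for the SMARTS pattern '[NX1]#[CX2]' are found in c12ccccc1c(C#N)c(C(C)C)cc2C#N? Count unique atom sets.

2

[NX1]#[CX2] is the SMARTS for a nitrile: a nitrogen triple-bonded to a two-connected carbon.
The molecule carries 2 separate instances of a nitrile (-C#N) meeting every constraint; each maps to a distinct set of atoms, giving 2 matches.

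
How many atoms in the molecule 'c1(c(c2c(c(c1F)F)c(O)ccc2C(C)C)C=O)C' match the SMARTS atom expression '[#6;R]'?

10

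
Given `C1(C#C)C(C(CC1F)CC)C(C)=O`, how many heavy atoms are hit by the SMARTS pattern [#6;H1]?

5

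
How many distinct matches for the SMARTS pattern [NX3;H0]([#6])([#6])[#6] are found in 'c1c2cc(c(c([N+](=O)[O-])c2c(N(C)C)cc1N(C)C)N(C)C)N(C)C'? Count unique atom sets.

4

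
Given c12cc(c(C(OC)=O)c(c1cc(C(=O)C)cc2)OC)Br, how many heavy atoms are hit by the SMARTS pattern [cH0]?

6

Check the 20 heavy atoms by environment: 6× c (aromatic, H0) → match; 4× c (aromatic, H1) → no; 1× Br (H0) → no; 4× O (H0) → no; 3× C (H3) → no; 2× C (H0) → no.
That gives 6 matching atoms.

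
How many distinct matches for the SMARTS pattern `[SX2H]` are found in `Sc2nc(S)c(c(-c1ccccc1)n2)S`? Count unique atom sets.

3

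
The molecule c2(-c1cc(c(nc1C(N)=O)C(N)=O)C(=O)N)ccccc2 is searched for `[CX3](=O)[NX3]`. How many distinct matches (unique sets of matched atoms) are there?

[CX3](=O)[NX3] is the SMARTS for an amide: a carbonyl carbon bonded to a trivalent nitrogen.
The molecule carries 3 separate instances of a primary amide (-C(=O)NH2) meeting every constraint; each maps to a distinct set of atoms, giving 3 matches.

3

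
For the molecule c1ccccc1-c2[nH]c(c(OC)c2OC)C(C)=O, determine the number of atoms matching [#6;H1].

5

The query [#6;H1] means: any carbon bearing exactly one hydrogen.
Check the 18 heavy atoms by environment: 1× n (aromatic, H1) → no; 5× c (aromatic, H0) → no; 5× c (aromatic, H1) → match; 3× O (H0) → no; 3× C (H3) → no; 1× C (H0) → no.
That gives 5 matching atoms.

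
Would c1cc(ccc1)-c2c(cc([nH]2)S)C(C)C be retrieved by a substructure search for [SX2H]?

Yes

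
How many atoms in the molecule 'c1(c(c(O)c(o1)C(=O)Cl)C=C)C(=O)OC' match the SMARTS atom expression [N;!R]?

0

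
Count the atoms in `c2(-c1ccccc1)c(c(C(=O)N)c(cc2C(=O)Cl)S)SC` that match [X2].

2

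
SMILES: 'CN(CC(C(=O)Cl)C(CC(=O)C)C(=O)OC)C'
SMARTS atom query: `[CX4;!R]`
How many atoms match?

Check the 17 heavy atoms by environment: 8× C (X4, acyclic) → match; 3× C (X3, acyclic) → no; 3× O (X1, acyclic) → no; 1× Cl (X1, acyclic) → no; 1× O (X2, acyclic) → no; 1× N (X3, acyclic) → no.
That gives 8 matching atoms.

8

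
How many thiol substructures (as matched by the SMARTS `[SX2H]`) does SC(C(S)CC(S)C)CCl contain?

3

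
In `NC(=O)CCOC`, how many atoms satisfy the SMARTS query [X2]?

The query [X2] means: any atom with exactly two total connections (bonds + H).
Check the 7 heavy atoms by environment: 3× C (X4) → no; 1× C (X3) → no; 1× O (X1) → no; 1× N (X3) → no; 1× O (X2) → match.
That gives 1 matching atom.

1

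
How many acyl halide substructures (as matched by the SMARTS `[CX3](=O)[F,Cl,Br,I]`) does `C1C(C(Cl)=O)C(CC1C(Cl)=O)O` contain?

2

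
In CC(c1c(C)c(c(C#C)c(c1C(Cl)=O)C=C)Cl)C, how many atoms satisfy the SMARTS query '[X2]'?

2

The query [X2] means: any atom with exactly two total connections (bonds + H).
Check the 18 heavy atoms by environment: 6× c (aromatic, X3) → no; 3× C (X3) → no; 4× C (X4) → no; 1× O (X1) → no; 2× Cl (X1) → no; 2× C (X2) → match.
That gives 2 matching atoms.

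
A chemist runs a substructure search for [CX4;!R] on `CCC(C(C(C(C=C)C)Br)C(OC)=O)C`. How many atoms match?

9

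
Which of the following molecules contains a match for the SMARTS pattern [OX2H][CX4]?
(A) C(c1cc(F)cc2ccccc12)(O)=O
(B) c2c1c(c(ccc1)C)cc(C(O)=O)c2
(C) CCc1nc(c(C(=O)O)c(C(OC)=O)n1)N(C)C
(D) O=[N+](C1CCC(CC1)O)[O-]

D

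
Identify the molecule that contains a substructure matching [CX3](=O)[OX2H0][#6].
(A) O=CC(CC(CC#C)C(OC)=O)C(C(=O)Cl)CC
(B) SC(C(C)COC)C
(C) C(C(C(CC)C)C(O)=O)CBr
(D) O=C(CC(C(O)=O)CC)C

A

[CX3](=O)[OX2H0][#6] describes a carbonyl carbon bonded to an oxygen that is itself bonded to carbon (no H on that O) (an ester).
(A) contains a methyl-ester group (-C(=O)OCH3), which satisfies every atom and bond constraint.
(B) has a methoxy ether (-OCH3) but the ether oxygen is not adjacent to a C=O carbon.
(C) has a carboxylic acid group (-C(=O)OH) but the singly-bonded O carries H (OX2H1, not H0).
(D) has a carboxylic acid group (-C(=O)OH) but the singly-bonded O carries H (OX2H1, not H0).
So the answer is (A).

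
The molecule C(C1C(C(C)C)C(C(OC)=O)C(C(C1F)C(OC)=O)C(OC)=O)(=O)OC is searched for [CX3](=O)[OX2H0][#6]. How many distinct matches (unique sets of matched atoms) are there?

[CX3](=O)[OX2H0][#6] is the SMARTS for an ester: a carbonyl carbon bonded to an oxygen that is itself bonded to carbon (no H on that O).
The molecule carries 4 separate instances of a methyl-ester group (-C(=O)OCH3) meeting every constraint; each maps to a distinct set of atoms, giving 4 matches.

4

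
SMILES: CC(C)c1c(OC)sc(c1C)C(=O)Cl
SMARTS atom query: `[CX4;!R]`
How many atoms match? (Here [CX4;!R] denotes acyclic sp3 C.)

5

The query [CX4;!R] means: aliphatic carbon with four total connections, not in a ring.
Check the 14 heavy atoms by environment: 1× s (aromatic, X2, in 5-ring) → no; 4× c (aromatic, X3, in 5-ring) → no; 1× C (X3, acyclic) → no; 1× O (X1, acyclic) → no; 1× Cl (X1, acyclic) → no; 5× C (X4, acyclic) → match; 1× O (X2, acyclic) → no.
That gives 5 matching atoms.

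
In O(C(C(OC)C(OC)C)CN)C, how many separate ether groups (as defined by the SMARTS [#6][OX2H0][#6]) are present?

3

[#6][OX2H0][#6] is the SMARTS for an ether: an aliphatic oxygen bridging two carbons with no H on the oxygen.
The molecule carries 3 separate instances of a methoxy ether (-OCH3) meeting every constraint; each maps to a distinct set of atoms, giving 3 matches.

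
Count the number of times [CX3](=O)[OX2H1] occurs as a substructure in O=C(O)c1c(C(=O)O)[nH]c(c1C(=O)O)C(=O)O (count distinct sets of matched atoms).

[CX3](=O)[OX2H1] is the SMARTS for a carboxylic acid: an sp2 carbon double-bonded to O and single-bonded to an -OH oxygen.
The molecule carries 4 separate instances of a carboxylic acid group (-C(=O)OH) meeting every constraint; each maps to a distinct set of atoms, giving 4 matches.

4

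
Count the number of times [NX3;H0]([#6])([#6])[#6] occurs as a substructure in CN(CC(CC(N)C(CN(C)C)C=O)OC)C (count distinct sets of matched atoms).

2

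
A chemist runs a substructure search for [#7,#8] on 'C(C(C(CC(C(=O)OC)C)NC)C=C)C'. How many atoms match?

3

Check the 15 heavy atoms by environment: 12× C → no; 1× N → match; 2× O → match.
Summing the matching environments: 1 + 2 = 3 matching atoms.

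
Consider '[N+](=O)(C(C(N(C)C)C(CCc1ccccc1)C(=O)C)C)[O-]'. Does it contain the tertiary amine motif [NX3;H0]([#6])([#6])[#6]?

Yes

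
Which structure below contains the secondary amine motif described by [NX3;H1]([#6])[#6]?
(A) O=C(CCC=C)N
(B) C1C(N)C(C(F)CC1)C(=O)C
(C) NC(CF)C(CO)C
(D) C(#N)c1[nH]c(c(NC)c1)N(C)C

[NX3;H1]([#6])[#6] describes a trivalent nitrogen with one H, bonded to two carbons (a secondary amine).
(A) has a primary amide (-C(=O)NH2) but the -C(=O)NH2 nitrogen has H2, not H1.
(B) has a primary amino group (-NH2) but the nitrogen has H2 and only one carbon neighbour.
(C) has a primary amino group (-NH2) but the nitrogen has H2 and only one carbon neighbour.
(D) contains an N-methylamino group (-NHCH3), which satisfies every atom and bond constraint.
So the answer is (D).

D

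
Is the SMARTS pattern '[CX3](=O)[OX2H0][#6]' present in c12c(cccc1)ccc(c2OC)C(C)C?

The pattern [CX3](=O)[OX2H0][#6] describes a carbonyl carbon bonded to an oxygen that is itself bonded to carbon (no H on that O) — an ester.
The closest candidate here is a methoxy ether (-OCH3), but the ether oxygen is not adjacent to a C=O carbon. No other fragment satisfies the full query, so there is no match.

No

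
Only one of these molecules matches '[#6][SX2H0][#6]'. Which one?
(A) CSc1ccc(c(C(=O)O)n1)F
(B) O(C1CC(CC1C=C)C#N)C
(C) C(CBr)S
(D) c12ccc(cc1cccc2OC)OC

[#6][SX2H0][#6] describes an aliphatic sulfur bridging two carbons with no H on the sulfur (a thioether).
(A) contains a methylthio ether (-SCH3), which satisfies every atom and bond constraint.
(B) has a methoxy ether (-OCH3) but the bridging atom is O, not S.
(C) has a thiol (-SH) but the sulfur has H1, not H0 bridging two carbons.
(D) has a methoxy ether (-OCH3) but the bridging atom is O, not S.
So the answer is (A).

A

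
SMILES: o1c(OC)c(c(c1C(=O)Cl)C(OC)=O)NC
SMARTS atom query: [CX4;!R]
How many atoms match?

3

The query [CX4;!R] means: aliphatic carbon with four total connections, not in a ring.
Check the 16 heavy atoms by environment: 1× o (aromatic, X2, in 5-ring) → no; 4× c (aromatic, X3, in 5-ring) → no; 2× C (X3, acyclic) → no; 2× O (X1, acyclic) → no; 2× O (X2, acyclic) → no; 3× C (X4, acyclic) → match; 1× Cl (X1, acyclic) → no; 1× N (X3, acyclic) → no.
That gives 3 matching atoms.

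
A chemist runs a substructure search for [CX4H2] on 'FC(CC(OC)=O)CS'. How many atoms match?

The query [CX4H2] means: sp3 carbon (X4) with exactly two hydrogens.
Check the 9 heavy atoms by environment: 2× C (H2, X4) → match; 1× C (H1, X4) → no; 1× F (H0, X1) → no; 1× C (H0, X3) → no; 1× O (H0, X1) → no; 1× O (H0, X2) → no; 1× C (H3, X4) → no; 1× S (H1, X2) → no.
That gives 2 matching atoms.

2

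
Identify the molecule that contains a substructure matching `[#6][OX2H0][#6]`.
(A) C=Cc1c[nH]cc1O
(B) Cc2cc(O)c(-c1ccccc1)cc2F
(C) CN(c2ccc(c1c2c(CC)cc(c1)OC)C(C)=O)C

C

[#6][OX2H0][#6] describes an aliphatic oxygen bridging two carbons with no H on the oxygen (an ether).
(A) has a hydroxyl group (-OH) but the oxygen has H1, not H0 bridging two carbons.
(B) has a hydroxyl group (-OH) but the oxygen has H1, not H0 bridging two carbons.
(C) contains a methoxy ether (-OCH3), which satisfies every atom and bond constraint.
So the answer is (C).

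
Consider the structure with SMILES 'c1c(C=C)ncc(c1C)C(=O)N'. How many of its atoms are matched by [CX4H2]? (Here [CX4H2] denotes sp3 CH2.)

0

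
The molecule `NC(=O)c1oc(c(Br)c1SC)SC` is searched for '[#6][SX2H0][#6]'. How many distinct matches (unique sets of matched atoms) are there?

2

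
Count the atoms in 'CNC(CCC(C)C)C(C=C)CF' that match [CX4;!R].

9

The query [CX4;!R] means: aliphatic carbon with four total connections, not in a ring.
Check the 13 heavy atoms by environment: 9× C (X4, acyclic) → match; 1× F (X1, acyclic) → no; 2× C (X3, acyclic) → no; 1× N (X3, acyclic) → no.
That gives 9 matching atoms.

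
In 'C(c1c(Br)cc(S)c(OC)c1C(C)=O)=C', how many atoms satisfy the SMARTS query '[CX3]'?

The query [CX3] means: C with X3: aliphatic carbon with exactly 3 total connections.
Check the 15 heavy atoms by environment: 6× c (aromatic, X3) → no; 3× C (X3) → match; 1× S (X2) → no; 1× O (X1) → no; 2× C (X4) → no; 1× Br (X1) → no; 1× O (X2) → no.
That gives 3 matching atoms.

3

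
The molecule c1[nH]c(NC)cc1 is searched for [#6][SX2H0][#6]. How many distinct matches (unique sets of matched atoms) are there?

[#6][SX2H0][#6] is the SMARTS for a thioether: an aliphatic sulfur bridging two carbons with no H on the sulfur.
No fragment in the molecule satisfies every constraint, giving 0 matches.

0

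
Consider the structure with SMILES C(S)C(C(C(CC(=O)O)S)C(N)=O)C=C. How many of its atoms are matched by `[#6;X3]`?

4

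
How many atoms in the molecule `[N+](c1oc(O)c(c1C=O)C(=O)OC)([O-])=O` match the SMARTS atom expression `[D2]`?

3

The query [D2] means: atom with exactly two heavy-atom neighbours.
Check the 15 heavy atoms by environment: 1× o (aromatic, D2) → match; 4× c (aromatic, D3) → no; 1× N (charge +1, D3) → no; 1× O (charge -1, D1) → no; 4× O (D1) → no; 1× C (D2) → match; 1× C (D3) → no; 1× O (D2) → match; 1× C (D1) → no.
Summing the matching environments: 1 + 1 + 1 = 3 matching atoms.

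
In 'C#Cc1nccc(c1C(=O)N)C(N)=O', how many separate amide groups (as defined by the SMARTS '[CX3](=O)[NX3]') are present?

2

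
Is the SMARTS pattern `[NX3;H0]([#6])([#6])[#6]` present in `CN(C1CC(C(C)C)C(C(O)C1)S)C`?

The pattern [NX3;H0]([#6])([#6])[#6] describes a trivalent nitrogen with no H, bonded to three carbons — a tertiary amine.
The molecule carries a dimethylamino group (-N(CH3)2), whose atoms satisfy every constraint of the query, so the pattern matches.

Yes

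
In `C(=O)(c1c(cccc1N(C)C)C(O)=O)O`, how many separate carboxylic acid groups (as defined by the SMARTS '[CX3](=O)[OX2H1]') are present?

2

[CX3](=O)[OX2H1] is the SMARTS for a carboxylic acid: an sp2 carbon double-bonded to O and single-bonded to an -OH oxygen.
The molecule carries 2 separate instances of a carboxylic acid group (-C(=O)OH) meeting every constraint; each maps to a distinct set of atoms, giving 2 matches.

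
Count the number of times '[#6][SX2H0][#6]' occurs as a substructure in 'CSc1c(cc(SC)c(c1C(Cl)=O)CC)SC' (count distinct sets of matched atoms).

3

[#6][SX2H0][#6] is the SMARTS for a thioether: an aliphatic sulfur bridging two carbons with no H on the sulfur.
The molecule carries 3 separate instances of a methylthio ether (-SCH3) meeting every constraint; each maps to a distinct set of atoms, giving 3 matches.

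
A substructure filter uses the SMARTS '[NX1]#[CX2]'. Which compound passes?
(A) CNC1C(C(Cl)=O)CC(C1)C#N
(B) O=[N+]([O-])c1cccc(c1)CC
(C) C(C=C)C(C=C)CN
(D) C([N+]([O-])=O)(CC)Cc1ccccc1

[NX1]#[CX2] describes a nitrogen triple-bonded to a two-connected carbon (a nitrile).
(A) contains a nitrile (-C#N), which satisfies every atom and bond constraint.
(B) has a nitro group (-[N+](=O)[O-]) but there is no C#N triple bond.
(C) has a primary amino group (-NH2) but the nitrogen is NX3 (three connections), not NX1 triple-bonded.
(D) has a nitro group (-[N+](=O)[O-]) but there is no C#N triple bond.
So the answer is (A).

A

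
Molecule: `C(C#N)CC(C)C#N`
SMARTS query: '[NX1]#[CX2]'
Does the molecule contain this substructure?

The pattern [NX1]#[CX2] describes a nitrogen triple-bonded to a two-connected carbon — a nitrile.
The molecule carries a nitrile (-C#N), whose atoms satisfy every constraint of the query, so the pattern matches.

Yes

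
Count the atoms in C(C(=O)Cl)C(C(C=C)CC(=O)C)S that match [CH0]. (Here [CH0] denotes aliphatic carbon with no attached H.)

The query [CH0] means: aliphatic carbon with no attached hydrogen.
Check the 13 heavy atoms by environment: 3× C (H2) → no; 3× C (H1) → no; 1× S (H1) → no; 2× C (H0) → match; 2× O (H0) → no; 1× Cl (H0) → no; 1× C (H3) → no.
That gives 2 matching atoms.

2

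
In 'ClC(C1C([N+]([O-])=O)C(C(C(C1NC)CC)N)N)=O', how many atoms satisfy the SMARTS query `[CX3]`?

1

The query [CX3] means: C with X3: aliphatic carbon with exactly 3 total connections.
Check the 18 heavy atoms by environment: 9× C (X4) → no; 3× N (X3) → no; 1× C (X3) → match; 2× O (X1) → no; 1× Cl (X1) → no; 1× N (charge +1, X3) → no; 1× O (charge -1, X1) → no.
That gives 1 matching atom.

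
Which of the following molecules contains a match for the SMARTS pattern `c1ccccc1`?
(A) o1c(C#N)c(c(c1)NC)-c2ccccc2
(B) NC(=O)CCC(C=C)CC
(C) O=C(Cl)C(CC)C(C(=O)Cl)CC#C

c1ccccc1 describes six aromatic carbons in a ring (a benzene ring).
(A) contains a phenyl ring, which satisfies every atom and bond constraint.
(B) has a methyl group (-CH3) but no six-membered all-carbon aromatic ring is present.
(C) has a methyl group (-CH3) but no six-membered all-carbon aromatic ring is present.
So the answer is (A).

A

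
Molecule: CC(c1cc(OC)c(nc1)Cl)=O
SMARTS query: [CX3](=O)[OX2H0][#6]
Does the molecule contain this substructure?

The pattern [CX3](=O)[OX2H0][#6] describes a carbonyl carbon bonded to an oxygen that is itself bonded to carbon (no H on that O) — an ester.
The closest candidate here is a methoxy ether (-OCH3), but the ether oxygen is not adjacent to a C=O carbon. No other fragment satisfies the full query, so there is no match.

No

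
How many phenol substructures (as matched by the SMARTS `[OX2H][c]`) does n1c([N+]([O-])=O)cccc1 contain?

0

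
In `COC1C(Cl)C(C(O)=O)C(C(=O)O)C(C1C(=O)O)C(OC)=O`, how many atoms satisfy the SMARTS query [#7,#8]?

9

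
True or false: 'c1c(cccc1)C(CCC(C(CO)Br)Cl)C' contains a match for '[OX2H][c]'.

False

The pattern [OX2H][c] describes a hydroxyl oxygen attached to an aromatic carbon — a phenol.
The closest candidate here is a hydroxyl group (-OH), but the -OH is on an aliphatic carbon, not an aromatic c. No other fragment satisfies the full query, so there is no match.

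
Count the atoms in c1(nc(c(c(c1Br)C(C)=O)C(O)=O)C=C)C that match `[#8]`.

3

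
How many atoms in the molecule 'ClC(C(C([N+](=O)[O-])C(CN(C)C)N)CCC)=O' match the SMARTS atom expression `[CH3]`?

3

The query [CH3] means: aliphatic carbon with exactly three hydrogens.
Check the 17 heavy atoms by environment: 3× C (H2) → no; 3× C (H1) → no; 1× N (H2) → no; 3× C (H3) → match; 1× N (charge +1, H0) → no; 1× O (charge -1, H0) → no; 2× O (H0) → no; 1× C (H0) → no; 1× Cl (H0) → no; 1× N (H0) → no.
That gives 3 matching atoms.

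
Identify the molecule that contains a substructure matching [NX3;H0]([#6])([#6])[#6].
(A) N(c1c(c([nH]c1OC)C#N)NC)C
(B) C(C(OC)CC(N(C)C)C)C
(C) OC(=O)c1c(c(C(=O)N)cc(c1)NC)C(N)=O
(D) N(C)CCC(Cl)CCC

[NX3;H0]([#6])([#6])[#6] describes a trivalent nitrogen with no H, bonded to three carbons (a tertiary amine).
(A) has an N-methylamino group (-NHCH3) but the nitrogen still has one H (H1), not H0.
(B) contains a dimethylamino group (-N(CH3)2), which satisfies every atom and bond constraint.
(C) has an N-methylamino group (-NHCH3) but the nitrogen still has one H (H1), not H0.
(D) has an N-methylamino group (-NHCH3) but the nitrogen still has one H (H1), not H0.
So the answer is (B).

B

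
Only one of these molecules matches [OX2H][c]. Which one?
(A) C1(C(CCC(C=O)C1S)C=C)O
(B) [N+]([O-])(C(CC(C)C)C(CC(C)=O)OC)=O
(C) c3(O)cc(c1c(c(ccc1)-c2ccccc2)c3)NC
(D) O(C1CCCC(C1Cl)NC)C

C

[OX2H][c] describes a hydroxyl oxygen attached to an aromatic carbon (a phenol).
(A) has a hydroxyl group (-OH) but the -OH is on an aliphatic carbon, not an aromatic c.
(B) has a methoxy ether (-OCH3) but the oxygen has H0, not H1.
(C) contains a hydroxyl group (-OH), which satisfies every atom and bond constraint.
(D) has a methoxy ether (-OCH3) but the oxygen has H0, not H1.
So the answer is (C).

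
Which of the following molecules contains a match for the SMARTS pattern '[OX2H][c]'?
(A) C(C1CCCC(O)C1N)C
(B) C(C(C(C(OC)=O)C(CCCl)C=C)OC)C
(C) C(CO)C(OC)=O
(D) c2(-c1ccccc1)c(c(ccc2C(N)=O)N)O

[OX2H][c] describes a hydroxyl oxygen attached to an aromatic carbon (a phenol).
(A) has a hydroxyl group (-OH) but the -OH is on an aliphatic carbon, not an aromatic c.
(B) has a methoxy ether (-OCH3) but the oxygen has H0, not H1.
(C) has a hydroxyl group (-OH) but the -OH is on an aliphatic carbon, not an aromatic c.
(D) contains a hydroxyl group (-OH), which satisfies every atom and bond constraint.
So the answer is (D).

D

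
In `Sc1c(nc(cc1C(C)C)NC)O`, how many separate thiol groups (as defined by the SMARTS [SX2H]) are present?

1

[SX2H] is the SMARTS for a thiol: an aliphatic sulfur with two connections, one being H.
Exactly one fragment in the molecule meets all constraints, giving 1 match.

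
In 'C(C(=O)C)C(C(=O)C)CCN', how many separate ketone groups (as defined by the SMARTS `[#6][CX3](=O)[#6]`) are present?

2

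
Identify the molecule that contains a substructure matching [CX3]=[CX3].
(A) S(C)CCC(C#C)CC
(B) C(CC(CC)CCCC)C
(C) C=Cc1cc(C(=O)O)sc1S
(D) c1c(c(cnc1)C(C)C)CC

C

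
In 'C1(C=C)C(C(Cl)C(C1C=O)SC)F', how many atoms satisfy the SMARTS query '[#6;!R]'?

4

The query [#6;!R] means: carbon not in any ring.
Check the 13 heavy atoms by environment: 5× C (in 5-ring) → no; 1× F (acyclic) → no; 1× S (acyclic) → no; 4× C (acyclic) → match; 1× Cl (acyclic) → no; 1× O (acyclic) → no.
That gives 4 matching atoms.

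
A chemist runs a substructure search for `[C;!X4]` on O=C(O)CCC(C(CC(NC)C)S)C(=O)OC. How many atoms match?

2

Check the 17 heavy atoms by environment: 9× C (X4) → no; 1× S (X2) → no; 1× N (X3) → no; 2× C (X3) → match; 2× O (X1) → no; 2× O (X2) → no.
That gives 2 matching atoms.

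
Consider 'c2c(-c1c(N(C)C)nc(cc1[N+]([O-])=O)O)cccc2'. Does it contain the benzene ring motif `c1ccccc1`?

The pattern c1ccccc1 describes six aromatic carbons in a ring — a benzene ring.
The molecule carries a phenyl ring, whose atoms satisfy every constraint of the query, so the pattern matches.

Yes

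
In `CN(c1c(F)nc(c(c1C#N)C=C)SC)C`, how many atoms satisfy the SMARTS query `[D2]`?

4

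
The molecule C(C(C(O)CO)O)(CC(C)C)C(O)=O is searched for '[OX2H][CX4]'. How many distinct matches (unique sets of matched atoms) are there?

3

[OX2H][CX4] is the SMARTS for an aliphatic alcohol: a hydroxyl oxygen bound to an sp3 (X4) carbon.
The molecule carries 3 separate instances of a hydroxyl group (-OH) meeting every constraint; each maps to a distinct set of atoms, giving 3 matches.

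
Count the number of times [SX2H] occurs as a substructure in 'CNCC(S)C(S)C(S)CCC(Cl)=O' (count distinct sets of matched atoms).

3

[SX2H] is the SMARTS for a thiol: an aliphatic sulfur with two connections, one being H.
The molecule carries 3 separate instances of a thiol (-SH) meeting every constraint; each maps to a distinct set of atoms, giving 3 matches.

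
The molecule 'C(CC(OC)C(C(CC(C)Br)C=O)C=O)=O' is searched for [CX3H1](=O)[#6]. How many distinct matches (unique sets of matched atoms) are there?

3

[CX3H1](=O)[#6] is the SMARTS for an aldehyde: an sp2 carbon with one H, double-bonded to O and single-bonded to carbon.
The molecule carries 3 separate instances of an aldehyde (-CHO) meeting every constraint; each maps to a distinct set of atoms, giving 3 matches.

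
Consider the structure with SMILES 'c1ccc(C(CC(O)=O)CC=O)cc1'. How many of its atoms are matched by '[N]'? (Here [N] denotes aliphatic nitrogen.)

The query [N] means: uppercase N matches aliphatic (non-aromatic) nitrogen only.
Check the 14 heavy atoms by environment: 5× C → no; 3× O → no; 6× c (aromatic) → no.
No environment satisfies the query, so 0 matching atoms.

0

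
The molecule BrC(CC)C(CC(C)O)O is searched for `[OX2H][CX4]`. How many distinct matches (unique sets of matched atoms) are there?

2

[OX2H][CX4] is the SMARTS for an aliphatic alcohol: a hydroxyl oxygen bound to an sp3 (X4) carbon.
The molecule carries 2 separate instances of a hydroxyl group (-OH) meeting every constraint; each maps to a distinct set of atoms, giving 2 matches.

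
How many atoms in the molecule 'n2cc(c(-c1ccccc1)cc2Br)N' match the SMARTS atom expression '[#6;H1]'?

The query [#6;H1] means: any carbon bearing exactly one hydrogen.
Check the 14 heavy atoms by environment: 1× n (aromatic, H0) → no; 7× c (aromatic, H1) → match; 4× c (aromatic, H0) → no; 1× N (H2) → no; 1× Br (H0) → no.
That gives 7 matching atoms.

7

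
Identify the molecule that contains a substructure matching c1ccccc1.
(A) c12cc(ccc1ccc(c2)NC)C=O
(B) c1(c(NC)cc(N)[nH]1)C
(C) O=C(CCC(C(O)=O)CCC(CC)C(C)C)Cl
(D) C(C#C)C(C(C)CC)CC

c1ccccc1 describes six aromatic carbons in a ring (a benzene ring).
(A) contains the required atom environment, so the pattern matches.
(B) has a methyl group (-CH3) but no six-membered all-carbon aromatic ring is present.
(C) has a methyl group (-CH3) but no six-membered all-carbon aromatic ring is present.
(D) has a methyl group (-CH3) but no six-membered all-carbon aromatic ring is present.
So the answer is (A).

A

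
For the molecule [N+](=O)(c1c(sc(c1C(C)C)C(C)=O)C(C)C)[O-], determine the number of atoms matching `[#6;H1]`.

2

The query [#6;H1] means: any carbon bearing exactly one hydrogen.
Check the 17 heavy atoms by environment: 1× s (aromatic, H0) → no; 4× c (aromatic, H0) → no; 2× C (H1) → match; 5× C (H3) → no; 1× C (H0) → no; 2× O (H0) → no; 1× N (charge +1, H0) → no; 1× O (charge -1, H0) → no.
That gives 2 matching atoms.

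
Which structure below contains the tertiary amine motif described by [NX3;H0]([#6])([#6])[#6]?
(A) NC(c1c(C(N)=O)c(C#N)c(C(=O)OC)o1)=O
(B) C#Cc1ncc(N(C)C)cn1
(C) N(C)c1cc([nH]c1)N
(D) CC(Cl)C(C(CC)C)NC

[NX3;H0]([#6])([#6])[#6] describes a trivalent nitrogen with no H, bonded to three carbons (a tertiary amine).
(A) has a primary amide (-C(=O)NH2) but the amide nitrogen has H2 and only one carbon neighbour.
(B) contains a dimethylamino group (-N(CH3)2), which satisfies every atom and bond constraint.
(C) has a primary amino group (-NH2) but the nitrogen has H2, not H0 with three carbons.
(D) has an N-methylamino group (-NHCH3) but the nitrogen still has one H (H1), not H0.
So the answer is (B).

B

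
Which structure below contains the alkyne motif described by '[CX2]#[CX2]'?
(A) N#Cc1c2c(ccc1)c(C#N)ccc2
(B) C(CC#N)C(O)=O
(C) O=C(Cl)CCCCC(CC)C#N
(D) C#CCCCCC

[CX2]#[CX2] describes a carbon-carbon triple bond (an alkyne).
(A) has a nitrile (-C#N) but the triple bond is C#N, not C#C.
(B) has a nitrile (-C#N) but the triple bond is C#N, not C#C.
(C) has a nitrile (-C#N) but the triple bond is C#N, not C#C.
(D) contains an ethynyl group (-C#CH), which satisfies every atom and bond constraint.
So the answer is (D).

D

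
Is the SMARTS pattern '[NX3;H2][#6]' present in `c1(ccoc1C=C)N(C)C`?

No

The pattern [NX3;H2][#6] describes a trivalent nitrogen with two H attached to carbon — a primary amine.
The closest candidate here is a dimethylamino group (-N(CH3)2), but the nitrogen has H0, not H2. No other fragment satisfies the full query, so there is no match.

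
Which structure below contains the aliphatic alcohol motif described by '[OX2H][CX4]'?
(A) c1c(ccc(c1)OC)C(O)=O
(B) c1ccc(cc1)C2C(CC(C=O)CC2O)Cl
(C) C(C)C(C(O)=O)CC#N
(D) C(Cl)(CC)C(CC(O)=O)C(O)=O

B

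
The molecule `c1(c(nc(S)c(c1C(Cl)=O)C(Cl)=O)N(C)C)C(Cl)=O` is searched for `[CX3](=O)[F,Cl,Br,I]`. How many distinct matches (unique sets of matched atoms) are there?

3

[CX3](=O)[F,Cl,Br,I] is the SMARTS for an acyl halide: a carbonyl carbon bonded to a halogen.
The molecule carries 3 separate instances of an acyl chloride (-C(=O)Cl) meeting every constraint; each maps to a distinct set of atoms, giving 3 matches.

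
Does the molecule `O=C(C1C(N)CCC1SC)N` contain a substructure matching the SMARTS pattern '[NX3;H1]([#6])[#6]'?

No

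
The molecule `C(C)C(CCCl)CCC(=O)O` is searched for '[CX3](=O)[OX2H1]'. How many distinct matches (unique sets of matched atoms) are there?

1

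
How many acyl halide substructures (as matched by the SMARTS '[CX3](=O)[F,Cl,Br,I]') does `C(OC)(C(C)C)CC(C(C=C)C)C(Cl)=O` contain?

[CX3](=O)[F,Cl,Br,I] is the SMARTS for an acyl halide: a carbonyl carbon bonded to a halogen.
Exactly one fragment in the molecule meets all constraints, giving 1 match.

1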